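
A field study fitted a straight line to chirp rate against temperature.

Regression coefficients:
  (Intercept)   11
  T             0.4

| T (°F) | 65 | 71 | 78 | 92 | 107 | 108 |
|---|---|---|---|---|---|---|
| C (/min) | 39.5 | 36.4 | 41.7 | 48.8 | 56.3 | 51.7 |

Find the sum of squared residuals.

SSE = 29

T=65: Ĉ = 11 + 0.4·65 = 37; r = 39.5 − 37 = 2.5
T=71: Ĉ = 11 + 0.4·71 = 39.4; r = 36.4 − 39.4 = -3
T=78: Ĉ = 11 + 0.4·78 = 42.2; r = 41.7 − 42.2 = -0.5
T=92: Ĉ = 11 + 0.4·92 = 47.8; r = 48.8 − 47.8 = 1
T=107: Ĉ = 11 + 0.4·107 = 53.8; r = 56.3 − 53.8 = 2.5
T=108: Ĉ = 11 + 0.4·108 = 54.2; r = 51.7 − 54.2 = -2.5
SSE = 6.25 + 9 + 0.25 + 1 + 6.25 + 6.25 = 29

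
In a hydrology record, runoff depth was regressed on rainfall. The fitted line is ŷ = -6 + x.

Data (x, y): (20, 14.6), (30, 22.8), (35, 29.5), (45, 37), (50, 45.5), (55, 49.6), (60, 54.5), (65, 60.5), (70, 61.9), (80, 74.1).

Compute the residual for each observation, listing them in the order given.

x=20: ŷ = -6 + 20 = 14; e = 14.6 − 14 = 0.6
x=30: ŷ = -6 + 30 = 24; e = 22.8 − 24 = -1.2
x=35: ŷ = -6 + 35 = 29; e = 29.5 − 29 = 0.5
x=45: ŷ = -6 + 45 = 39; e = 37 − 39 = -2
x=50: ŷ = -6 + 50 = 44; e = 45.5 − 44 = 1.5
x=55: ŷ = -6 + 55 = 49; e = 49.6 − 49 = 0.6
x=60: ŷ = -6 + 60 = 54; e = 54.5 − 54 = 0.5
x=65: ŷ = -6 + 65 = 59; e = 60.5 − 59 = 1.5
x=70: ŷ = -6 + 70 = 64; e = 61.9 − 64 = -2.1
x=80: ŷ = -6 + 80 = 74; e = 74.1 − 74 = 0.1

0.6, -1.2, 0.5, -2, 1.5, 0.6, 0.5, 1.5, -2.1, 0.1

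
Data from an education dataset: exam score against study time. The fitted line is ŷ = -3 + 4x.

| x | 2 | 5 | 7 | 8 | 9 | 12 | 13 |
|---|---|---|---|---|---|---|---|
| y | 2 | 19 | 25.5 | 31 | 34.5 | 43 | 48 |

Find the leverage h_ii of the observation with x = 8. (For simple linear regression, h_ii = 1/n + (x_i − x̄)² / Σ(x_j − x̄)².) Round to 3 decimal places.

h = 0.143

x̄ = (2 + 5 + 7 + 8 + 9 + 12 + 13)/7 = 8
Σ(x − x̄)² = 36 + 9 + 1 + 0 + 1 + 16 + 25 = 88
h = 1/7 + (0)²/88 = 0.142857 + 0 = 0.143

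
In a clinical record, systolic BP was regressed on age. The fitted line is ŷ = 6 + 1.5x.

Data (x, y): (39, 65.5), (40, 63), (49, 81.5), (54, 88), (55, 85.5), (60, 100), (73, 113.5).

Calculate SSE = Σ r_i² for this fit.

SSE = 44

x=39: ŷ = 6 + 1.5·39 = 64.5; r = 65.5 − 64.5 = 1
x=40: ŷ = 6 + 1.5·40 = 66; r = 63 − 66 = -3
x=49: ŷ = 6 + 1.5·49 = 79.5; r = 81.5 − 79.5 = 2
x=54: ŷ = 6 + 1.5·54 = 87; r = 88 − 87 = 1
x=55: ŷ = 6 + 1.5·55 = 88.5; r = 85.5 − 88.5 = -3
x=60: ŷ = 6 + 1.5·60 = 96; r = 100 − 96 = 4
x=73: ŷ = 6 + 1.5·73 = 115.5; r = 113.5 − 115.5 = -2
SSE = 1 + 9 + 4 + 1 + 9 + 16 + 4 = 44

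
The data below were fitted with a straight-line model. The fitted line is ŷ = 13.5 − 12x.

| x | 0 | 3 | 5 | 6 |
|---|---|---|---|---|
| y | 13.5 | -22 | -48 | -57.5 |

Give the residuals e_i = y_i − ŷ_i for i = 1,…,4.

0, 0.5, -1.5, 1

x=0: ŷ = 13.5 − 12·0 = 13.5; e = 13.5 − 13.5 = 0
x=3: ŷ = 13.5 − 12·3 = -22.5; e = -22 − (-22.5) = 0.5
x=5: ŷ = 13.5 − 12·5 = -46.5; e = -48 − (-46.5) = -1.5
x=6: ŷ = 13.5 − 12·6 = -58.5; e = -57.5 − (-58.5) = 1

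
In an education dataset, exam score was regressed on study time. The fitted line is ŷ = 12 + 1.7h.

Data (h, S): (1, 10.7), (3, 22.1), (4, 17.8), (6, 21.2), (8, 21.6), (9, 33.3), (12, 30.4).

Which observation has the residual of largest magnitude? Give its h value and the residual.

h = 9, e = 6

h=1: ŷ = 12 + 1.7·1 = 13.7; e = 10.7 − 13.7 = -3
h=3: ŷ = 12 + 1.7·3 = 17.1; e = 22.1 − 17.1 = 5
h=4: ŷ = 12 + 1.7·4 = 18.8; e = 17.8 − 18.8 = -1
h=6: ŷ = 12 + 1.7·6 = 22.2; e = 21.2 − 22.2 = -1
h=8: ŷ = 12 + 1.7·8 = 25.6; e = 21.6 − 25.6 = -4
h=9: ŷ = 12 + 1.7·9 = 27.3; e = 33.3 − 27.3 = 6
h=12: ŷ = 12 + 1.7·12 = 32.4; e = 30.4 − 32.4 = -2
Largest |e| is 6 at h = 9, residual 6.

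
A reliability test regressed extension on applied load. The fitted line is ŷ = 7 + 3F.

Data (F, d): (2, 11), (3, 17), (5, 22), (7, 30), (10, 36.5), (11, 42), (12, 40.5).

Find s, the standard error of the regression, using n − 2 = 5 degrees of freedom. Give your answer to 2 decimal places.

s = 1.97

F=2: ŷ = 7 + 3·2 = 13; r = 11 − 13 = -2
F=3: ŷ = 7 + 3·3 = 16; r = 17 − 16 = 1
F=5: ŷ = 7 + 3·5 = 22; r = 22 − 22 = 0
F=7: ŷ = 7 + 3·7 = 28; r = 30 − 28 = 2
F=10: ŷ = 7 + 3·10 = 37; r = 36.5 − 37 = -0.5
F=11: ŷ = 7 + 3·11 = 40; r = 42 − 40 = 2
F=12: ŷ = 7 + 3·12 = 43; r = 40.5 − 43 = -2.5
SSE = 4 + 1 + 0 + 4 + 0.25 + 4 + 6.25 = 19.5
s = √(19.5/5) = √3.9 ≈ 1.97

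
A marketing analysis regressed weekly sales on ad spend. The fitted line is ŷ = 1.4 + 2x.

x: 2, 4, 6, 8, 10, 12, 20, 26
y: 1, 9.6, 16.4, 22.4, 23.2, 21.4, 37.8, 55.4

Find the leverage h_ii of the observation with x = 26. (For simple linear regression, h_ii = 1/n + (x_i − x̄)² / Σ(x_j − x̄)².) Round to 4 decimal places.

x̄ = (2 + 4 + 6 + 8 + 10 + 12 + 20 + 26)/8 = 11
Σ(x − x̄)² = 81 + 49 + 25 + 9 + 1 + 1 + 81 + 225 = 472
h = 1/8 + (15)²/472 = 0.125 + 0.476695 = 0.6017

h = 0.6017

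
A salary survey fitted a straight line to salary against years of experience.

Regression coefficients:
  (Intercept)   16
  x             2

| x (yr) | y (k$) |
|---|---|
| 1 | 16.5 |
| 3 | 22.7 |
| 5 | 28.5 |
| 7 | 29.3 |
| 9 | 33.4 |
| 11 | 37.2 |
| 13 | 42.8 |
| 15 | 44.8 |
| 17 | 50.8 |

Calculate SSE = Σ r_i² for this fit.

SSE = 13.2

x=1: ŷ = 16 + 2·1 = 18; r = 16.5 − 18 = -1.5
x=3: ŷ = 16 + 2·3 = 22; r = 22.7 − 22 = 0.7
x=5: ŷ = 16 + 2·5 = 26; r = 28.5 − 26 = 2.5
x=7: ŷ = 16 + 2·7 = 30; r = 29.3 − 30 = -0.7
x=9: ŷ = 16 + 2·9 = 34; r = 33.4 − 34 = -0.6
x=11: ŷ = 16 + 2·11 = 38; r = 37.2 − 38 = -0.8
x=13: ŷ = 16 + 2·13 = 42; r = 42.8 − 42 = 0.8
x=15: ŷ = 16 + 2·15 = 46; r = 44.8 − 46 = -1.2
x=17: ŷ = 16 + 2·17 = 50; r = 50.8 − 50 = 0.8
SSE = 2.25 + 0.49 + 6.25 + 0.49 + 0.36 + 0.64 + 0.64 + 1.44 + 0.64 = 13.2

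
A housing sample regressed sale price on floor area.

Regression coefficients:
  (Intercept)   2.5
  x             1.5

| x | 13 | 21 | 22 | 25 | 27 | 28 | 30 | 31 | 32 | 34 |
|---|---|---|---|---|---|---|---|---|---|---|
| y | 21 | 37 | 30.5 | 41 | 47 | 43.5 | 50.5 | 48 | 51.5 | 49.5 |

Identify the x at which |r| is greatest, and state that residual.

x=13: ŷ = 2.5 + 1.5·13 = 22; r = 21 − 22 = -1
x=21: ŷ = 2.5 + 1.5·21 = 34; r = 37 − 34 = 3
x=22: ŷ = 2.5 + 1.5·22 = 35.5; r = 30.5 − 35.5 = -5
x=25: ŷ = 2.5 + 1.5·25 = 40; r = 41 − 40 = 1
x=27: ŷ = 2.5 + 1.5·27 = 43; r = 47 − 43 = 4
x=28: ŷ = 2.5 + 1.5·28 = 44.5; r = 43.5 − 44.5 = -1
x=30: ŷ = 2.5 + 1.5·30 = 47.5; r = 50.5 − 47.5 = 3
x=31: ŷ = 2.5 + 1.5·31 = 49; r = 48 − 49 = -1
x=32: ŷ = 2.5 + 1.5·32 = 50.5; r = 51.5 − 50.5 = 1
x=34: ŷ = 2.5 + 1.5·34 = 53.5; r = 49.5 − 53.5 = -4
Largest |r| is 5 at x = 22, residual -5.

x = 22, r = -5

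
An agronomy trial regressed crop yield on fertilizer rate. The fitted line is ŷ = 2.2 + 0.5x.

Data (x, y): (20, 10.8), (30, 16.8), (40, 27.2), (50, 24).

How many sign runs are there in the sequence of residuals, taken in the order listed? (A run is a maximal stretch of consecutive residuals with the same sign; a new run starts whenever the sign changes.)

3 runs

x=20: ŷ = 2.2 + 0.5·20 = 12.2; r = 10.8 − 12.2 = -1.4
x=30: ŷ = 2.2 + 0.5·30 = 17.2; r = 16.8 − 17.2 = -0.4
x=40: ŷ = 2.2 + 0.5·40 = 22.2; r = 27.2 − 22.2 = 5
x=50: ŷ = 2.2 + 0.5·50 = 27.2; r = 24 − 27.2 = -3.2
Signs: − − + −
Runs: −×2, +×1, −×1 → 3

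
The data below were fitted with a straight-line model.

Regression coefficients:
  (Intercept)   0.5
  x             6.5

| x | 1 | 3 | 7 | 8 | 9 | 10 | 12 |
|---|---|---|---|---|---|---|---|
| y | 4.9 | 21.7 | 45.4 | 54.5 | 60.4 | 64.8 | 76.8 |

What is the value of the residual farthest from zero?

e = -2.1

x=1: ŷ = 0.5 + 6.5·1 = 7; e = 4.9 − 7 = -2.1
x=3: ŷ = 0.5 + 6.5·3 = 20; e = 21.7 − 20 = 1.7
x=7: ŷ = 0.5 + 6.5·7 = 46; e = 45.4 − 46 = -0.6
x=8: ŷ = 0.5 + 6.5·8 = 52.5; e = 54.5 − 52.5 = 2
x=9: ŷ = 0.5 + 6.5·9 = 59; e = 60.4 − 59 = 1.4
x=10: ŷ = 0.5 + 6.5·10 = 65.5; e = 64.8 − 65.5 = -0.7
x=12: ŷ = 0.5 + 6.5·12 = 78.5; e = 76.8 − 78.5 = -1.7
Largest |e| is 2.1 at x = 1, residual -2.1.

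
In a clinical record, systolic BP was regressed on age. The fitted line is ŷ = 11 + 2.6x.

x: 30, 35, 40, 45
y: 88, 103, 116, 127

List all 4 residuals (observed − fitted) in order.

-1, 1, 1, -1

x=30: ŷ = 11 + 2.6·30 = 89; r = 88 − 89 = -1
x=35: ŷ = 11 + 2.6·35 = 102; r = 103 − 102 = 1
x=40: ŷ = 11 + 2.6·40 = 115; r = 116 − 115 = 1
x=45: ŷ = 11 + 2.6·45 = 128; r = 127 − 128 = -1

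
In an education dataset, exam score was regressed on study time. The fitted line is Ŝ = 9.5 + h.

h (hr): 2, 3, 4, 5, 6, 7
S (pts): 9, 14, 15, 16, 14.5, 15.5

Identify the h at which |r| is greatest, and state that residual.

h = 2, r = -2.5

h=2: Ŝ = 9.5 + 2 = 11.5; r = 9 − 11.5 = -2.5
h=3: Ŝ = 9.5 + 3 = 12.5; r = 14 − 12.5 = 1.5
h=4: Ŝ = 9.5 + 4 = 13.5; r = 15 − 13.5 = 1.5
h=5: Ŝ = 9.5 + 5 = 14.5; r = 16 − 14.5 = 1.5
h=6: Ŝ = 9.5 + 6 = 15.5; r = 14.5 − 15.5 = -1
h=7: Ŝ = 9.5 + 7 = 16.5; r = 15.5 − 16.5 = -1
Largest |r| is 2.5 at h = 2, residual -2.5.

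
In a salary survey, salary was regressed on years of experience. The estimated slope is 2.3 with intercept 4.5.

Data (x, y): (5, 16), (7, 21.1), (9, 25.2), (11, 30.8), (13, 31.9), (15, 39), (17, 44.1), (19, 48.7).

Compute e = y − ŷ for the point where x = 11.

e = 1

ŷ = 4.5 + 2.3·11 = 29.8
e = 30.8 − 29.8 = 1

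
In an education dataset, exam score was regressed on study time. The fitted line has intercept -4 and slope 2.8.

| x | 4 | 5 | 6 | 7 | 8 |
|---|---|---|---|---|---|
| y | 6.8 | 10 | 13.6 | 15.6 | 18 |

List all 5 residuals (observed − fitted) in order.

-0.4, 0, 0.8, 0, -0.4

x=4: ŷ = -4 + 2.8·4 = 7.2; e = 6.8 − 7.2 = -0.4
x=5: ŷ = -4 + 2.8·5 = 10; e = 10 − 10 = 0
x=6: ŷ = -4 + 2.8·6 = 12.8; e = 13.6 − 12.8 = 0.8
x=7: ŷ = -4 + 2.8·7 = 15.6; e = 15.6 − 15.6 = 0
x=8: ŷ = -4 + 2.8·8 = 18.4; e = 18 − 18.4 = -0.4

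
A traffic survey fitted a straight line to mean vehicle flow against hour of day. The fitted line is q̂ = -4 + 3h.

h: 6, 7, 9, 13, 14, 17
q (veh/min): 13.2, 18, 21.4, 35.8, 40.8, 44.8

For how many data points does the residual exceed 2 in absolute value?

h=6: q̂ = -4 + 3·6 = 14; e = 13.2 − 14 = -0.8
h=7: q̂ = -4 + 3·7 = 17; e = 18 − 17 = 1
h=9: q̂ = -4 + 3·9 = 23; e = 21.4 − 23 = -1.6
h=13: q̂ = -4 + 3·13 = 35; e = 35.8 − 35 = 0.8
h=14: q̂ = -4 + 3·14 = 38; e = 40.8 − 38 = 2.8
h=17: q̂ = -4 + 3·17 = 47; e = 44.8 − 47 = -2.2
|e| > 2: h=14 (|e|=2.8), h=17 (|e|=2.2) → 2

2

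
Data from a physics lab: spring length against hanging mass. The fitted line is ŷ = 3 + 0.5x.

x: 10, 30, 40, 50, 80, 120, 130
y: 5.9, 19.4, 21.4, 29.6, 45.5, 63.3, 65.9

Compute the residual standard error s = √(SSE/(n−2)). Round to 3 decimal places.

x=10: ŷ = 3 + 0.5·10 = 8; r = 5.9 − 8 = -2.1
x=30: ŷ = 3 + 0.5·30 = 18; r = 19.4 − 18 = 1.4
x=40: ŷ = 3 + 0.5·40 = 23; r = 21.4 − 23 = -1.6
x=50: ŷ = 3 + 0.5·50 = 28; r = 29.6 − 28 = 1.6
x=80: ŷ = 3 + 0.5·80 = 43; r = 45.5 − 43 = 2.5
x=120: ŷ = 3 + 0.5·120 = 63; r = 63.3 − 63 = 0.3
x=130: ŷ = 3 + 0.5·130 = 68; r = 65.9 − 68 = -2.1
SSE = 4.41 + 1.96 + 2.56 + 2.56 + 6.25 + 0.09 + 4.41 = 22.24
s = √(22.24/5) = √4.448 ≈ 2.109

s = 2.109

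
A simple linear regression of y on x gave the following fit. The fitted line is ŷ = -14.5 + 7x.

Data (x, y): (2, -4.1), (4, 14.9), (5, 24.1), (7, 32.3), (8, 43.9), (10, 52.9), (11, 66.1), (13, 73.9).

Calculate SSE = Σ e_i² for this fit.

SSE = 64.96

x=2: ŷ = -14.5 + 7·2 = -0.5; e = -4.1 − (-0.5) = -3.6
x=4: ŷ = -14.5 + 7·4 = 13.5; e = 14.9 − 13.5 = 1.4
x=5: ŷ = -14.5 + 7·5 = 20.5; e = 24.1 − 20.5 = 3.6
x=7: ŷ = -14.5 + 7·7 = 34.5; e = 32.3 − 34.5 = -2.2
x=8: ŷ = -14.5 + 7·8 = 41.5; e = 43.9 − 41.5 = 2.4
x=10: ŷ = -14.5 + 7·10 = 55.5; e = 52.9 − 55.5 = -2.6
x=11: ŷ = -14.5 + 7·11 = 62.5; e = 66.1 − 62.5 = 3.6
x=13: ŷ = -14.5 + 7·13 = 76.5; e = 73.9 − 76.5 = -2.6
SSE = 12.96 + 1.96 + 12.96 + 4.84 + 5.76 + 6.76 + 12.96 + 6.76 = 64.96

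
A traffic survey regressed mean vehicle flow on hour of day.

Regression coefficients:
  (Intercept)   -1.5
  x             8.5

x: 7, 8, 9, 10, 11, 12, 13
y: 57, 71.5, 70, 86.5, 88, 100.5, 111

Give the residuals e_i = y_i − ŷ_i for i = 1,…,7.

-1, 5, -5, 3, -4, 0, 2

x=7: ŷ = -1.5 + 8.5·7 = 58; e = 57 − 58 = -1
x=8: ŷ = -1.5 + 8.5·8 = 66.5; e = 71.5 − 66.5 = 5
x=9: ŷ = -1.5 + 8.5·9 = 75; e = 70 − 75 = -5
x=10: ŷ = -1.5 + 8.5·10 = 83.5; e = 86.5 − 83.5 = 3
x=11: ŷ = -1.5 + 8.5·11 = 92; e = 88 − 92 = -4
x=12: ŷ = -1.5 + 8.5·12 = 100.5; e = 100.5 − 100.5 = 0
x=13: ŷ = -1.5 + 8.5·13 = 109; e = 111 − 109 = 2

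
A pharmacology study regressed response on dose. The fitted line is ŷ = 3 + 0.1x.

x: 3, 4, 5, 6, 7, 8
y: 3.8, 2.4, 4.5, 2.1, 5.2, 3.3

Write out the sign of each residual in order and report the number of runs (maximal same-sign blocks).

x=3: ŷ = 3 + 0.1·3 = 3.3; e = 3.8 − 3.3 = 0.5
x=4: ŷ = 3 + 0.1·4 = 3.4; e = 2.4 − 3.4 = -1
x=5: ŷ = 3 + 0.1·5 = 3.5; e = 4.5 − 3.5 = 1
x=6: ŷ = 3 + 0.1·6 = 3.6; e = 2.1 − 3.6 = -1.5
x=7: ŷ = 3 + 0.1·7 = 3.7; e = 5.2 − 3.7 = 1.5
x=8: ŷ = 3 + 0.1·8 = 3.8; e = 3.3 − 3.8 = -0.5
Signs: + − + − + −
Runs: +×1, −×1, +×1, −×1, +×1, −×1 → 6

6 runs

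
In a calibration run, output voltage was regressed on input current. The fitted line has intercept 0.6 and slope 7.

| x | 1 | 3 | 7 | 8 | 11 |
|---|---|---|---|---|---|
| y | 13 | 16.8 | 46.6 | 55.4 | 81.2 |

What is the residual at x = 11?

ŷ = 0.6 + 7·11 = 77.6
r = 81.2 − 77.6 = 3.6

r = 3.6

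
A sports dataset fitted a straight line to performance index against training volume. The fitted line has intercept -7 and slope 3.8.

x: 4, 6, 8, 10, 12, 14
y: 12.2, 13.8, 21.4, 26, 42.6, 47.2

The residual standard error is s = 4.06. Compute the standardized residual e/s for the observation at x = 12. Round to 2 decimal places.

ŷ = -7 + 3.8·12 = 38.6
e = 42.6 − 38.6 = 4
e/s = 4 / 4.06 = 0.99

0.99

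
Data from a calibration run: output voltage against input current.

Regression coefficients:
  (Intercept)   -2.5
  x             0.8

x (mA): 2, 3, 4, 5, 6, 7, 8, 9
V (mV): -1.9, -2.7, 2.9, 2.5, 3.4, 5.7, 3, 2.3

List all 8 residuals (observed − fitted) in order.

x=2: ŷ = -2.5 + 0.8·2 = -0.9; e = -1.9 − (-0.9) = -1
x=3: ŷ = -2.5 + 0.8·3 = -0.1; e = -2.7 − (-0.1) = -2.6
x=4: ŷ = -2.5 + 0.8·4 = 0.7; e = 2.9 − 0.7 = 2.2
x=5: ŷ = -2.5 + 0.8·5 = 1.5; e = 2.5 − 1.5 = 1
x=6: ŷ = -2.5 + 0.8·6 = 2.3; e = 3.4 − 2.3 = 1.1
x=7: ŷ = -2.5 + 0.8·7 = 3.1; e = 5.7 − 3.1 = 2.6
x=8: ŷ = -2.5 + 0.8·8 = 3.9; e = 3 − 3.9 = -0.9
x=9: ŷ = -2.5 + 0.8·9 = 4.7; e = 2.3 − 4.7 = -2.4

-1, -2.6, 2.2, 1, 1.1, 2.6, -0.9, -2.4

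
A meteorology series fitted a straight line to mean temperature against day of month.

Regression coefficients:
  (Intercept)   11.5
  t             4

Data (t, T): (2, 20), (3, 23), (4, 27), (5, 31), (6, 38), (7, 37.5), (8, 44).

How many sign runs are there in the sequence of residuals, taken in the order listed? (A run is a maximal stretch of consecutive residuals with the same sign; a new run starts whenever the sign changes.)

t=2: T̂ = 11.5 + 4·2 = 19.5; e = 20 − 19.5 = 0.5
t=3: T̂ = 11.5 + 4·3 = 23.5; e = 23 − 23.5 = -0.5
t=4: T̂ = 11.5 + 4·4 = 27.5; e = 27 − 27.5 = -0.5
t=5: T̂ = 11.5 + 4·5 = 31.5; e = 31 − 31.5 = -0.5
t=6: T̂ = 11.5 + 4·6 = 35.5; e = 38 − 35.5 = 2.5
t=7: T̂ = 11.5 + 4·7 = 39.5; e = 37.5 − 39.5 = -2
t=8: T̂ = 11.5 + 4·8 = 43.5; e = 44 − 43.5 = 0.5
Signs: + − − − + − +
Runs: +×1, −×3, +×1, −×1, +×1 → 5

5 runs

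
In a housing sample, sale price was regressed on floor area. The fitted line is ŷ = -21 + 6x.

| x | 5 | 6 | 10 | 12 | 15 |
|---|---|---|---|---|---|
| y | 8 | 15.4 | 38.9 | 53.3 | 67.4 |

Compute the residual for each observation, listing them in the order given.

-1, 0.4, -0.1, 2.3, -1.6

x=5: ŷ = -21 + 6·5 = 9; r = 8 − 9 = -1
x=6: ŷ = -21 + 6·6 = 15; r = 15.4 − 15 = 0.4
x=10: ŷ = -21 + 6·10 = 39; r = 38.9 − 39 = -0.1
x=12: ŷ = -21 + 6·12 = 51; r = 53.3 − 51 = 2.3
x=15: ŷ = -21 + 6·15 = 69; r = 67.4 − 69 = -1.6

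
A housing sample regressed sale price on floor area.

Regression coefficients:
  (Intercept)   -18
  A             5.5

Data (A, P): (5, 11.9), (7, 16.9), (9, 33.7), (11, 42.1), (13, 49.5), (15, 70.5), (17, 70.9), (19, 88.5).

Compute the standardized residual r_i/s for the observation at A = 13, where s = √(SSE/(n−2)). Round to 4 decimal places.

-0.9755

A=5: P̂ = -18 + 5.5·5 = 9.5; r = 11.9 − 9.5 = 2.4
A=7: P̂ = -18 + 5.5·7 = 20.5; r = 16.9 − 20.5 = -3.6
A=9: P̂ = -18 + 5.5·9 = 31.5; r = 33.7 − 31.5 = 2.2
A=11: P̂ = -18 + 5.5·11 = 42.5; r = 42.1 − 42.5 = -0.4
A=13: P̂ = -18 + 5.5·13 = 53.5; r = 49.5 − 53.5 = -4
A=15: P̂ = -18 + 5.5·15 = 64.5; r = 70.5 − 64.5 = 6
A=17: P̂ = -18 + 5.5·17 = 75.5; r = 70.9 − 75.5 = -4.6
A=19: P̂ = -18 + 5.5·19 = 86.5; r = 88.5 − 86.5 = 2
SSE = 5.76 + 12.96 + 4.84 + 0.16 + 16 + 36 + 21.16 + 4 = 100.88
s = √(100.88/6) = 4.10041
r/s = -4 / 4.10041 = -0.9755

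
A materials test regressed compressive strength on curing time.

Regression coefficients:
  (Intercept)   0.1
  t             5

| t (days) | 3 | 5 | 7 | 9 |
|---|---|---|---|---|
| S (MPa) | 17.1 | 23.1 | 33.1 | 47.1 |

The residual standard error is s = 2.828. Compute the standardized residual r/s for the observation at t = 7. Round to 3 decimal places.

-0.707

ŷ = 0.1 + 5·7 = 35.1
r = 33.1 − 35.1 = -2
r/s = -2 / 2.828 = -0.707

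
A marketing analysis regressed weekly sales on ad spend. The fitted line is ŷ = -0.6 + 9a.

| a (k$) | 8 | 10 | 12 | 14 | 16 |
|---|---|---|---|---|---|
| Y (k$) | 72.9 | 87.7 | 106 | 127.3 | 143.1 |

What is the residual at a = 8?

e = 1.5

ŷ = -0.6 + 9·8 = 71.4
e = 72.9 − 71.4 = 1.5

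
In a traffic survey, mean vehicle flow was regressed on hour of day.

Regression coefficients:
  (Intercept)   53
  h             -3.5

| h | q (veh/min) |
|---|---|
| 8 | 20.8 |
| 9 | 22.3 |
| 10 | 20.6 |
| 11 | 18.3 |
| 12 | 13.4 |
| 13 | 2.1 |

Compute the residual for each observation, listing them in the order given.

-4.2, 0.8, 2.6, 3.8, 2.4, -5.4

h=8: ŷ = 53 − 3.5·8 = 25; r = 20.8 − 25 = -4.2
h=9: ŷ = 53 − 3.5·9 = 21.5; r = 22.3 − 21.5 = 0.8
h=10: ŷ = 53 − 3.5·10 = 18; r = 20.6 − 18 = 2.6
h=11: ŷ = 53 − 3.5·11 = 14.5; r = 18.3 − 14.5 = 3.8
h=12: ŷ = 53 − 3.5·12 = 11; r = 13.4 − 11 = 2.4
h=13: ŷ = 53 − 3.5·13 = 7.5; r = 2.1 − 7.5 = -5.4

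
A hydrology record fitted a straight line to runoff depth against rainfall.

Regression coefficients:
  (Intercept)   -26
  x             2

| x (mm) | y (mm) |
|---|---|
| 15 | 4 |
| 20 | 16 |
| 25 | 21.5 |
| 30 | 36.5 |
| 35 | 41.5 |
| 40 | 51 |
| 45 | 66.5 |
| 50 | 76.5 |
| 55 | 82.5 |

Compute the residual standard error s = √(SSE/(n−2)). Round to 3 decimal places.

x=15: ŷ = -26 + 2·15 = 4; r = 4 − 4 = 0
x=20: ŷ = -26 + 2·20 = 14; r = 16 − 14 = 2
x=25: ŷ = -26 + 2·25 = 24; r = 21.5 − 24 = -2.5
x=30: ŷ = -26 + 2·30 = 34; r = 36.5 − 34 = 2.5
x=35: ŷ = -26 + 2·35 = 44; r = 41.5 − 44 = -2.5
x=40: ŷ = -26 + 2·40 = 54; r = 51 − 54 = -3
x=45: ŷ = -26 + 2·45 = 64; r = 66.5 − 64 = 2.5
x=50: ŷ = -26 + 2·50 = 74; r = 76.5 − 74 = 2.5
x=55: ŷ = -26 + 2·55 = 84; r = 82.5 − 84 = -1.5
SSE = 0 + 4 + 6.25 + 6.25 + 6.25 + 9 + 6.25 + 6.25 + 2.25 = 46.5
s = √(46.5/7) = √6.64286 ≈ 2.577

s = 2.577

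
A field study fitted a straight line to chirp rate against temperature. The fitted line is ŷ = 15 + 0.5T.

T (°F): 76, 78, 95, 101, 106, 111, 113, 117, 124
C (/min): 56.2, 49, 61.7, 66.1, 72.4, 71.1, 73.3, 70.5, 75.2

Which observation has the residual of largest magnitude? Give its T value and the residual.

T = 78, e = -5

T=76: ŷ = 15 + 0.5·76 = 53; e = 56.2 − 53 = 3.2
T=78: ŷ = 15 + 0.5·78 = 54; e = 49 − 54 = -5
T=95: ŷ = 15 + 0.5·95 = 62.5; e = 61.7 − 62.5 = -0.8
T=101: ŷ = 15 + 0.5·101 = 65.5; e = 66.1 − 65.5 = 0.6
T=106: ŷ = 15 + 0.5·106 = 68; e = 72.4 − 68 = 4.4
T=111: ŷ = 15 + 0.5·111 = 70.5; e = 71.1 − 70.5 = 0.6
T=113: ŷ = 15 + 0.5·113 = 71.5; e = 73.3 − 71.5 = 1.8
T=117: ŷ = 15 + 0.5·117 = 73.5; e = 70.5 − 73.5 = -3
T=124: ŷ = 15 + 0.5·124 = 77; e = 75.2 − 77 = -1.8
Largest |e| is 5 at T = 78, residual -5.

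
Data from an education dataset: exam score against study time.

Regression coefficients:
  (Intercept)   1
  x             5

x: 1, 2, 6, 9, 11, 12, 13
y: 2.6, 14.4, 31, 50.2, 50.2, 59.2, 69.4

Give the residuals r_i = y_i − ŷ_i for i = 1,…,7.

x=1: ŷ = 1 + 5·1 = 6; r = 2.6 − 6 = -3.4
x=2: ŷ = 1 + 5·2 = 11; r = 14.4 − 11 = 3.4
x=6: ŷ = 1 + 5·6 = 31; r = 31 − 31 = 0
x=9: ŷ = 1 + 5·9 = 46; r = 50.2 − 46 = 4.2
x=11: ŷ = 1 + 5·11 = 56; r = 50.2 − 56 = -5.8
x=12: ŷ = 1 + 5·12 = 61; r = 59.2 − 61 = -1.8
x=13: ŷ = 1 + 5·13 = 66; r = 69.4 − 66 = 3.4

-3.4, 3.4, 0, 4.2, -5.8, -1.8, 3.4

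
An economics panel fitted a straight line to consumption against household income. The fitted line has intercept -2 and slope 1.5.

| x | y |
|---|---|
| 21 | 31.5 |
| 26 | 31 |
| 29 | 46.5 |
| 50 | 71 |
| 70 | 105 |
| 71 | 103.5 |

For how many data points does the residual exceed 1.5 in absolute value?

5

x=21: ŷ = -2 + 1.5·21 = 29.5; r = 31.5 − 29.5 = 2
x=26: ŷ = -2 + 1.5·26 = 37; r = 31 − 37 = -6
x=29: ŷ = -2 + 1.5·29 = 41.5; r = 46.5 − 41.5 = 5
x=50: ŷ = -2 + 1.5·50 = 73; r = 71 − 73 = -2
x=70: ŷ = -2 + 1.5·70 = 103; r = 105 − 103 = 2
x=71: ŷ = -2 + 1.5·71 = 104.5; r = 103.5 − 104.5 = -1
|r| > 1.5: x=21 (|r|=2), x=26 (|r|=6), x=29 (|r|=5), x=50 (|r|=2), x=70 (|r|=2) → 5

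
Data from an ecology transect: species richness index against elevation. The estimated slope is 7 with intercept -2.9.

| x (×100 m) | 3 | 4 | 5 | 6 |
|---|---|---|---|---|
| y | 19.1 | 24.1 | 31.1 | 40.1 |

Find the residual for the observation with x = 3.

r = 1

ŷ = -2.9 + 7·3 = 18.1
r = 19.1 − 18.1 = 1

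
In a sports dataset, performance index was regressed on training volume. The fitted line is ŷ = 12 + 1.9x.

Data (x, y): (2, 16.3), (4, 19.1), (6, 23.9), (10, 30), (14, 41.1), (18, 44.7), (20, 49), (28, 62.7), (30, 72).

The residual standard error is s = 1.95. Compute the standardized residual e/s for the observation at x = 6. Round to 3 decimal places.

0.256

ŷ = 12 + 1.9·6 = 23.4
e = 23.9 − 23.4 = 0.5
e/s = 0.5 / 1.95 = 0.256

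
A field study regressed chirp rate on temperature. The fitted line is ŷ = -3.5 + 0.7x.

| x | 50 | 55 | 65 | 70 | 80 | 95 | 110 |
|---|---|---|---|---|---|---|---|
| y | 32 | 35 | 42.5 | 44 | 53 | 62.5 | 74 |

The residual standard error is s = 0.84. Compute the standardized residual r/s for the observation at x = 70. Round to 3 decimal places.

ŷ = -3.5 + 0.7·70 = 45.5
r = 44 − 45.5 = -1.5
r/s = -1.5 / 0.84 = -1.786

-1.786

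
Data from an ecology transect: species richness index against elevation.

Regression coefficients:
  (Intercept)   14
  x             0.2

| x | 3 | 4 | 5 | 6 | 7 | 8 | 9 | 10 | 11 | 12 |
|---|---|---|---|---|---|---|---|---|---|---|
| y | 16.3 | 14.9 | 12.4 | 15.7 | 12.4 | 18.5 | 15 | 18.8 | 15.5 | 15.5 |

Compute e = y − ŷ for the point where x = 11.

ŷ = 14 + 0.2·11 = 16.2
e = 15.5 − 16.2 = -0.7

e = -0.7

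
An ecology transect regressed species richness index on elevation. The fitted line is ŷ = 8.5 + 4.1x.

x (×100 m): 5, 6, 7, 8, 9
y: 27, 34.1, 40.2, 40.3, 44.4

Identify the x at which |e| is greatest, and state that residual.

x = 7, e = 3

x=5: ŷ = 8.5 + 4.1·5 = 29; e = 27 − 29 = -2
x=6: ŷ = 8.5 + 4.1·6 = 33.1; e = 34.1 − 33.1 = 1
x=7: ŷ = 8.5 + 4.1·7 = 37.2; e = 40.2 − 37.2 = 3
x=8: ŷ = 8.5 + 4.1·8 = 41.3; e = 40.3 − 41.3 = -1
x=9: ŷ = 8.5 + 4.1·9 = 45.4; e = 44.4 − 45.4 = -1
Largest |e| is 3 at x = 7, residual 3.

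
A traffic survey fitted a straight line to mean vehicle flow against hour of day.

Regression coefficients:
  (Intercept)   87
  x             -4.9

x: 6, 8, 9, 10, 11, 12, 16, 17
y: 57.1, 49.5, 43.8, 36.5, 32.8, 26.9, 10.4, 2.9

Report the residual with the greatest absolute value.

e = 1.8

x=6: ŷ = 87 − 4.9·6 = 57.6; e = 57.1 − 57.6 = -0.5
x=8: ŷ = 87 − 4.9·8 = 47.8; e = 49.5 − 47.8 = 1.7
x=9: ŷ = 87 − 4.9·9 = 42.9; e = 43.8 − 42.9 = 0.9
x=10: ŷ = 87 − 4.9·10 = 38; e = 36.5 − 38 = -1.5
x=11: ŷ = 87 − 4.9·11 = 33.1; e = 32.8 − 33.1 = -0.3
x=12: ŷ = 87 − 4.9·12 = 28.2; e = 26.9 − 28.2 = -1.3
x=16: ŷ = 87 − 4.9·16 = 8.6; e = 10.4 − 8.6 = 1.8
x=17: ŷ = 87 − 4.9·17 = 3.7; e = 2.9 − 3.7 = -0.8
Largest |e| is 1.8 at x = 16, residual 1.8.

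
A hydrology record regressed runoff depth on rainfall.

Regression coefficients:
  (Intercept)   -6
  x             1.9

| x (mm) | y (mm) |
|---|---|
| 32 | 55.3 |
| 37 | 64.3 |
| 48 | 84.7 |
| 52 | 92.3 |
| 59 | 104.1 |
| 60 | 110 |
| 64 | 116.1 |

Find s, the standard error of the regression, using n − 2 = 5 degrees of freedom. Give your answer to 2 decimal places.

s = 1.34

x=32: ŷ = -6 + 1.9·32 = 54.8; r = 55.3 − 54.8 = 0.5
x=37: ŷ = -6 + 1.9·37 = 64.3; r = 64.3 − 64.3 = 0
x=48: ŷ = -6 + 1.9·48 = 85.2; r = 84.7 − 85.2 = -0.5
x=52: ŷ = -6 + 1.9·52 = 92.8; r = 92.3 − 92.8 = -0.5
x=59: ŷ = -6 + 1.9·59 = 106.1; r = 104.1 − 106.1 = -2
x=60: ŷ = -6 + 1.9·60 = 108; r = 110 − 108 = 2
x=64: ŷ = -6 + 1.9·64 = 115.6; r = 116.1 − 115.6 = 0.5
SSE = 0.25 + 0 + 0.25 + 0.25 + 4 + 4 + 0.25 = 9
s = √(9/5) = √1.8 ≈ 1.34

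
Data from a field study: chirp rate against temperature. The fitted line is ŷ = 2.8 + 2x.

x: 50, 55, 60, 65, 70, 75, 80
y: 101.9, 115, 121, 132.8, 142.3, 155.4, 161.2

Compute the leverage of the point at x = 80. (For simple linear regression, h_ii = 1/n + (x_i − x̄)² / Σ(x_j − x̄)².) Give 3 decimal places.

h = 0.464

x̄ = (50 + 55 + 60 + 65 + 70 + 75 + 80)/7 = 65
Σ(x − x̄)² = 225 + 100 + 25 + 0 + 25 + 100 + 225 = 700
h = 1/7 + (15)²/700 = 0.142857 + 0.321429 = 0.464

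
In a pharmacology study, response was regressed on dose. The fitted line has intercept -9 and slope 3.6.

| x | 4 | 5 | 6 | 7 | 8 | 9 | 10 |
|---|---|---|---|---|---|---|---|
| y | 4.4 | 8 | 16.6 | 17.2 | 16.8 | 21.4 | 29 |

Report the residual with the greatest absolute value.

x=4: ŷ = -9 + 3.6·4 = 5.4; r = 4.4 − 5.4 = -1
x=5: ŷ = -9 + 3.6·5 = 9; r = 8 − 9 = -1
x=6: ŷ = -9 + 3.6·6 = 12.6; r = 16.6 − 12.6 = 4
x=7: ŷ = -9 + 3.6·7 = 16.2; r = 17.2 − 16.2 = 1
x=8: ŷ = -9 + 3.6·8 = 19.8; r = 16.8 − 19.8 = -3
x=9: ŷ = -9 + 3.6·9 = 23.4; r = 21.4 − 23.4 = -2
x=10: ŷ = -9 + 3.6·10 = 27; r = 29 − 27 = 2
Largest |r| is 4 at x = 6, residual 4.

r = 4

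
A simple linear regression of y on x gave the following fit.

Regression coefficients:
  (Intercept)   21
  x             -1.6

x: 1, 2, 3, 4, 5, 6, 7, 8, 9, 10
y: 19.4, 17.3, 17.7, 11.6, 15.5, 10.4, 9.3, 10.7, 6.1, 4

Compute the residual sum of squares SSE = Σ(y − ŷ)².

SSE = 26.5

x=1: ŷ = 21 − 1.6·1 = 19.4; r = 19.4 − 19.4 = 0
x=2: ŷ = 21 − 1.6·2 = 17.8; r = 17.3 − 17.8 = -0.5
x=3: ŷ = 21 − 1.6·3 = 16.2; r = 17.7 − 16.2 = 1.5
x=4: ŷ = 21 − 1.6·4 = 14.6; r = 11.6 − 14.6 = -3
x=5: ŷ = 21 − 1.6·5 = 13; r = 15.5 − 13 = 2.5
x=6: ŷ = 21 − 1.6·6 = 11.4; r = 10.4 − 11.4 = -1
x=7: ŷ = 21 − 1.6·7 = 9.8; r = 9.3 − 9.8 = -0.5
x=8: ŷ = 21 − 1.6·8 = 8.2; r = 10.7 − 8.2 = 2.5
x=9: ŷ = 21 − 1.6·9 = 6.6; r = 6.1 − 6.6 = -0.5
x=10: ŷ = 21 − 1.6·10 = 5; r = 4 − 5 = -1
SSE = 0 + 0.25 + 2.25 + 9 + 6.25 + 1 + 0.25 + 6.25 + 0.25 + 1 = 26.5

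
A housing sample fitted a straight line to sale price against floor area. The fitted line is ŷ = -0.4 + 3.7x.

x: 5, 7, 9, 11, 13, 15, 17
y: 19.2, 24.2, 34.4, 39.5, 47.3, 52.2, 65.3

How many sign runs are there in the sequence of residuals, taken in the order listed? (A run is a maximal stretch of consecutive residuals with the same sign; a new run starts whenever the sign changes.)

x=5: ŷ = -0.4 + 3.7·5 = 18.1; r = 19.2 − 18.1 = 1.1
x=7: ŷ = -0.4 + 3.7·7 = 25.5; r = 24.2 − 25.5 = -1.3
x=9: ŷ = -0.4 + 3.7·9 = 32.9; r = 34.4 − 32.9 = 1.5
x=11: ŷ = -0.4 + 3.7·11 = 40.3; r = 39.5 − 40.3 = -0.8
x=13: ŷ = -0.4 + 3.7·13 = 47.7; r = 47.3 − 47.7 = -0.4
x=15: ŷ = -0.4 + 3.7·15 = 55.1; r = 52.2 − 55.1 = -2.9
x=17: ŷ = -0.4 + 3.7·17 = 62.5; r = 65.3 − 62.5 = 2.8
Signs: + − + − − − +
Runs: +×1, −×1, +×1, −×3, +×1 → 5

5 runs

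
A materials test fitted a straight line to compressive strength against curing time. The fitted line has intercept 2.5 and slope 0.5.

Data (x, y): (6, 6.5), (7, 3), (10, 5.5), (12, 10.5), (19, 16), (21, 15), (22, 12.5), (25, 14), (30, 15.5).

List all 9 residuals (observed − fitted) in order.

1, -3, -2, 2, 4, 2, -1, -1, -2

x=6: ŷ = 2.5 + 0.5·6 = 5.5; r = 6.5 − 5.5 = 1
x=7: ŷ = 2.5 + 0.5·7 = 6; r = 3 − 6 = -3
x=10: ŷ = 2.5 + 0.5·10 = 7.5; r = 5.5 − 7.5 = -2
x=12: ŷ = 2.5 + 0.5·12 = 8.5; r = 10.5 − 8.5 = 2
x=19: ŷ = 2.5 + 0.5·19 = 12; r = 16 − 12 = 4
x=21: ŷ = 2.5 + 0.5·21 = 13; r = 15 − 13 = 2
x=22: ŷ = 2.5 + 0.5·22 = 13.5; r = 12.5 − 13.5 = -1
x=25: ŷ = 2.5 + 0.5·25 = 15; r = 14 − 15 = -1
x=30: ŷ = 2.5 + 0.5·30 = 17.5; r = 15.5 − 17.5 = -2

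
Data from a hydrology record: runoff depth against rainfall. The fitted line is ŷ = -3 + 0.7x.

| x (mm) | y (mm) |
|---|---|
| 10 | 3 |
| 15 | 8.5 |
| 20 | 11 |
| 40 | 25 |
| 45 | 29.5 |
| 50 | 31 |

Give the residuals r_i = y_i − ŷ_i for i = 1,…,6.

-1, 1, 0, 0, 1, -1

x=10: ŷ = -3 + 0.7·10 = 4; r = 3 − 4 = -1
x=15: ŷ = -3 + 0.7·15 = 7.5; r = 8.5 − 7.5 = 1
x=20: ŷ = -3 + 0.7·20 = 11; r = 11 − 11 = 0
x=40: ŷ = -3 + 0.7·40 = 25; r = 25 − 25 = 0
x=45: ŷ = -3 + 0.7·45 = 28.5; r = 29.5 − 28.5 = 1
x=50: ŷ = -3 + 0.7·50 = 32; r = 31 − 32 = -1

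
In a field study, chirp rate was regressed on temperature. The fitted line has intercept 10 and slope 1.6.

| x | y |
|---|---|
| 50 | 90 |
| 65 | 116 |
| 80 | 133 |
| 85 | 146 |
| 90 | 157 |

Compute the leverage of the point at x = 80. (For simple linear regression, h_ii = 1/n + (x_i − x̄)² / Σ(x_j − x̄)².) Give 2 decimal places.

h = 0.23

x̄ = (50 + 65 + 80 + 85 + 90)/5 = 74
Σ(x − x̄)² = 576 + 81 + 36 + 121 + 256 = 1070
h = 1/5 + (6)²/1070 = 0.2 + 0.0336449 = 0.23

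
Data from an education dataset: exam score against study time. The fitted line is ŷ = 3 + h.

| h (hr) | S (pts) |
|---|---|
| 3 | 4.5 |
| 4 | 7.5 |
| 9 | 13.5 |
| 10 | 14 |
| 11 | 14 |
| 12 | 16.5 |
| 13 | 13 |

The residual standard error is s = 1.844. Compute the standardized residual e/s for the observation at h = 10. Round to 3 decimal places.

ŷ = 3 + 10 = 13
e = 14 − 13 = 1
e/s = 1 / 1.844 = 0.542

0.542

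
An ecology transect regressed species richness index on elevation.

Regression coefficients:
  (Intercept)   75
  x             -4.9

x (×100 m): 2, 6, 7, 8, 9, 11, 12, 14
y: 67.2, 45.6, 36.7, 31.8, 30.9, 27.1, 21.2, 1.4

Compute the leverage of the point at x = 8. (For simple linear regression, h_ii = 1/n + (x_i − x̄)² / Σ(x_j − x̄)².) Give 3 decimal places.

h = 0.129

x̄ = (2 + 6 + 7 + 8 + 9 + 11 + 12 + 14)/8 = 8.625
Σ(x − x̄)² = 43.8906 + 6.89062 + 2.64062 + 0.390625 + 0.140625 + 5.64062 + 11.3906 + 28.8906 = 99.875
h = 1/8 + (-0.625)²/99.875 = 0.125 + 0.00391114 = 0.129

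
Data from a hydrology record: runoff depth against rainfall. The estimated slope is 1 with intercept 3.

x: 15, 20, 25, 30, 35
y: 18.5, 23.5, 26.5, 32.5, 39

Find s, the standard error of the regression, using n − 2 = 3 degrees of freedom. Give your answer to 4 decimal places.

s = 1.1547

x=15: ŷ = 3 + 15 = 18; e = 18.5 − 18 = 0.5
x=20: ŷ = 3 + 20 = 23; e = 23.5 − 23 = 0.5
x=25: ŷ = 3 + 25 = 28; e = 26.5 − 28 = -1.5
x=30: ŷ = 3 + 30 = 33; e = 32.5 − 33 = -0.5
x=35: ŷ = 3 + 35 = 38; e = 39 − 38 = 1
SSE = 0.25 + 0.25 + 2.25 + 0.25 + 1 = 4
s = √(4/3) = √1.33333 ≈ 1.1547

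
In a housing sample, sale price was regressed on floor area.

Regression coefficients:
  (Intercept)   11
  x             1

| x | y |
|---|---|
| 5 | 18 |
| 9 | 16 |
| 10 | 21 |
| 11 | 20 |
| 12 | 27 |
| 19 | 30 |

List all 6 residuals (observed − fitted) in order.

2, -4, 0, -2, 4, 0

x=5: ŷ = 11 + 5 = 16; e = 18 − 16 = 2
x=9: ŷ = 11 + 9 = 20; e = 16 − 20 = -4
x=10: ŷ = 11 + 10 = 21; e = 21 − 21 = 0
x=11: ŷ = 11 + 11 = 22; e = 20 − 22 = -2
x=12: ŷ = 11 + 12 = 23; e = 27 − 23 = 4
x=19: ŷ = 11 + 19 = 30; e = 30 − 30 = 0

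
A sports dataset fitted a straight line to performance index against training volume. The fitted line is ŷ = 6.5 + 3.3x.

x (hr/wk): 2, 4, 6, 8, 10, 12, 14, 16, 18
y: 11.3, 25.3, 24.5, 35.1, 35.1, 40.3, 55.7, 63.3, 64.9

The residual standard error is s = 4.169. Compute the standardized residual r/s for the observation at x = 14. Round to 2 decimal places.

ŷ = 6.5 + 3.3·14 = 52.7
r = 55.7 − 52.7 = 3
r/s = 3 / 4.169 = 0.72

0.72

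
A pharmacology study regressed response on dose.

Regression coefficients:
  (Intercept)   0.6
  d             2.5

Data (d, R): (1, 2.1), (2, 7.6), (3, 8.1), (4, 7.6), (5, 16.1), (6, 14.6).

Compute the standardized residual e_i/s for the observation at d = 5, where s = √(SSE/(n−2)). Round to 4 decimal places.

1.2247

d=1: R̂ = 0.6 + 2.5·1 = 3.1; e = 2.1 − 3.1 = -1
d=2: R̂ = 0.6 + 2.5·2 = 5.6; e = 7.6 − 5.6 = 2
d=3: R̂ = 0.6 + 2.5·3 = 8.1; e = 8.1 − 8.1 = 0
d=4: R̂ = 0.6 + 2.5·4 = 10.6; e = 7.6 − 10.6 = -3
d=5: R̂ = 0.6 + 2.5·5 = 13.1; e = 16.1 − 13.1 = 3
d=6: R̂ = 0.6 + 2.5·6 = 15.6; e = 14.6 − 15.6 = -1
SSE = 1 + 4 + 0 + 9 + 9 + 1 = 24
s = √(24/4) = 2.44949
e/s = 3 / 2.44949 = 1.2247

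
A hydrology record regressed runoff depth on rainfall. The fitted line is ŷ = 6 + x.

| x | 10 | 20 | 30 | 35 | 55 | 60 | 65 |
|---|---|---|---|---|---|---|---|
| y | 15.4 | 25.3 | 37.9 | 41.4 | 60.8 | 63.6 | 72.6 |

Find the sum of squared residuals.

x=10: ŷ = 6 + 10 = 16; e = 15.4 − 16 = -0.6
x=20: ŷ = 6 + 20 = 26; e = 25.3 − 26 = -0.7
x=30: ŷ = 6 + 30 = 36; e = 37.9 − 36 = 1.9
x=35: ŷ = 6 + 35 = 41; e = 41.4 − 41 = 0.4
x=55: ŷ = 6 + 55 = 61; e = 60.8 − 61 = -0.2
x=60: ŷ = 6 + 60 = 66; e = 63.6 − 66 = -2.4
x=65: ŷ = 6 + 65 = 71; e = 72.6 − 71 = 1.6
SSE = 0.36 + 0.49 + 3.61 + 0.16 + 0.04 + 5.76 + 2.56 = 12.98

SSE = 12.98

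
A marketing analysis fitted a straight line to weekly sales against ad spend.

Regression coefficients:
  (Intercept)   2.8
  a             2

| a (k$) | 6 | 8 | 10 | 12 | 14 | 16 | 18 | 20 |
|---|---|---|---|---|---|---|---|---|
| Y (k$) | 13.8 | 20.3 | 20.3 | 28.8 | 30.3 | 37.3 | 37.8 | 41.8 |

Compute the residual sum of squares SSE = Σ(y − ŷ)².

a=6: Ŷ = 2.8 + 2·6 = 14.8; e = 13.8 − 14.8 = -1
a=8: Ŷ = 2.8 + 2·8 = 18.8; e = 20.3 − 18.8 = 1.5
a=10: Ŷ = 2.8 + 2·10 = 22.8; e = 20.3 − 22.8 = -2.5
a=12: Ŷ = 2.8 + 2·12 = 26.8; e = 28.8 − 26.8 = 2
a=14: Ŷ = 2.8 + 2·14 = 30.8; e = 30.3 − 30.8 = -0.5
a=16: Ŷ = 2.8 + 2·16 = 34.8; e = 37.3 − 34.8 = 2.5
a=18: Ŷ = 2.8 + 2·18 = 38.8; e = 37.8 − 38.8 = -1
a=20: Ŷ = 2.8 + 2·20 = 42.8; e = 41.8 − 42.8 = -1
SSE = 1 + 2.25 + 6.25 + 4 + 0.25 + 6.25 + 1 + 1 = 22

SSE = 22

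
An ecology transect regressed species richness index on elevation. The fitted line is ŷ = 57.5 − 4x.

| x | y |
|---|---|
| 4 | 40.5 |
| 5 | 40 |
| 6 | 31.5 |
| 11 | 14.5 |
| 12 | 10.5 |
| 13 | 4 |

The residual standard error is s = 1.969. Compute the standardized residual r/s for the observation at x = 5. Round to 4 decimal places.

ŷ = 57.5 − 4·5 = 37.5
r = 40 − 37.5 = 2.5
r/s = 2.5 / 1.969 = 1.2697

1.2697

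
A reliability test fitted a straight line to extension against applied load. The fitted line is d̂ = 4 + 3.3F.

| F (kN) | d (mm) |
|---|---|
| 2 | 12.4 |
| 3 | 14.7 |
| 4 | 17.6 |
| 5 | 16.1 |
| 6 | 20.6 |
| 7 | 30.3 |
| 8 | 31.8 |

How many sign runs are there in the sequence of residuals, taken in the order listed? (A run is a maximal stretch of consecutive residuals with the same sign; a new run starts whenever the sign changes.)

F=2: d̂ = 4 + 3.3·2 = 10.6; r = 12.4 − 10.6 = 1.8
F=3: d̂ = 4 + 3.3·3 = 13.9; r = 14.7 − 13.9 = 0.8
F=4: d̂ = 4 + 3.3·4 = 17.2; r = 17.6 − 17.2 = 0.4
F=5: d̂ = 4 + 3.3·5 = 20.5; r = 16.1 − 20.5 = -4.4
F=6: d̂ = 4 + 3.3·6 = 23.8; r = 20.6 − 23.8 = -3.2
F=7: d̂ = 4 + 3.3·7 = 27.1; r = 30.3 − 27.1 = 3.2
F=8: d̂ = 4 + 3.3·8 = 30.4; r = 31.8 − 30.4 = 1.4
Signs: + + + − − + +
Runs: +×3, −×2, +×2 → 3

3 runs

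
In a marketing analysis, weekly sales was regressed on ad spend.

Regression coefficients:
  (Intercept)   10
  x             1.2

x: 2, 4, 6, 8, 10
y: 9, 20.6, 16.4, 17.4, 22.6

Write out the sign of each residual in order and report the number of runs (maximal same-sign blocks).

4 runs

x=2: ŷ = 10 + 1.2·2 = 12.4; e = 9 − 12.4 = -3.4
x=4: ŷ = 10 + 1.2·4 = 14.8; e = 20.6 − 14.8 = 5.8
x=6: ŷ = 10 + 1.2·6 = 17.2; e = 16.4 − 17.2 = -0.8
x=8: ŷ = 10 + 1.2·8 = 19.6; e = 17.4 − 19.6 = -2.2
x=10: ŷ = 10 + 1.2·10 = 22; e = 22.6 − 22 = 0.6
Signs: − + − − +
Runs: −×1, +×1, −×2, +×1 → 4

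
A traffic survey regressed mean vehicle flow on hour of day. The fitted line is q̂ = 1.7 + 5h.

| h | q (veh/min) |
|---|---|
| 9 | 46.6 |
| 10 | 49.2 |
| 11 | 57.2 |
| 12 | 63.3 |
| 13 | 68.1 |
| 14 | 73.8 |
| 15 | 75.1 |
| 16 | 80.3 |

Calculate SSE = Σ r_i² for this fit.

SSE = 19.96

h=9: q̂ = 1.7 + 5·9 = 46.7; r = 46.6 − 46.7 = -0.1
h=10: q̂ = 1.7 + 5·10 = 51.7; r = 49.2 − 51.7 = -2.5
h=11: q̂ = 1.7 + 5·11 = 56.7; r = 57.2 − 56.7 = 0.5
h=12: q̂ = 1.7 + 5·12 = 61.7; r = 63.3 − 61.7 = 1.6
h=13: q̂ = 1.7 + 5·13 = 66.7; r = 68.1 − 66.7 = 1.4
h=14: q̂ = 1.7 + 5·14 = 71.7; r = 73.8 − 71.7 = 2.1
h=15: q̂ = 1.7 + 5·15 = 76.7; r = 75.1 − 76.7 = -1.6
h=16: q̂ = 1.7 + 5·16 = 81.7; r = 80.3 − 81.7 = -1.4
SSE = 0.01 + 6.25 + 0.25 + 2.56 + 1.96 + 4.41 + 2.56 + 1.96 = 19.96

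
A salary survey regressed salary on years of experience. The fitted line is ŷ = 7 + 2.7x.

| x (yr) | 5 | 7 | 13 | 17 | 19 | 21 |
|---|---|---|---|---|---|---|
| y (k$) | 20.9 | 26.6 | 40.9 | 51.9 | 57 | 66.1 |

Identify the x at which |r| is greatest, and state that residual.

x=5: ŷ = 7 + 2.7·5 = 20.5; r = 20.9 − 20.5 = 0.4
x=7: ŷ = 7 + 2.7·7 = 25.9; r = 26.6 − 25.9 = 0.7
x=13: ŷ = 7 + 2.7·13 = 42.1; r = 40.9 − 42.1 = -1.2
x=17: ŷ = 7 + 2.7·17 = 52.9; r = 51.9 − 52.9 = -1
x=19: ŷ = 7 + 2.7·19 = 58.3; r = 57 − 58.3 = -1.3
x=21: ŷ = 7 + 2.7·21 = 63.7; r = 66.1 − 63.7 = 2.4
Largest |r| is 2.4 at x = 21, residual 2.4.

x = 21, r = 2.4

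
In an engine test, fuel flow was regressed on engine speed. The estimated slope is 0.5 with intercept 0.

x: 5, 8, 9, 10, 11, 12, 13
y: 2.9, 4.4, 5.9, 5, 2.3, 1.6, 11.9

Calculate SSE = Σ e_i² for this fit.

x=5: ŷ = 0.5·5 = 2.5; e = 2.9 − 2.5 = 0.4
x=8: ŷ = 0.5·8 = 4; e = 4.4 − 4 = 0.4
x=9: ŷ = 0.5·9 = 4.5; e = 5.9 − 4.5 = 1.4
x=10: ŷ = 0.5·10 = 5; e = 5 − 5 = 0
x=11: ŷ = 0.5·11 = 5.5; e = 2.3 − 5.5 = -3.2
x=12: ŷ = 0.5·12 = 6; e = 1.6 − 6 = -4.4
x=13: ŷ = 0.5·13 = 6.5; e = 11.9 − 6.5 = 5.4
SSE = 0.16 + 0.16 + 1.96 + 0 + 10.24 + 19.36 + 29.16 = 61.04

SSE = 61.04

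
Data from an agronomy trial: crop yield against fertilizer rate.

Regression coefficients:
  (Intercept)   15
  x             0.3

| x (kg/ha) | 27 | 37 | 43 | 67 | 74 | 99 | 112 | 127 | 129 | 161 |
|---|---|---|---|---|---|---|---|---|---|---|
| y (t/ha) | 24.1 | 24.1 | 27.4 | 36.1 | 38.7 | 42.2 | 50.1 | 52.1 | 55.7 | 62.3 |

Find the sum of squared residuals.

x=27: ŷ = 15 + 0.3·27 = 23.1; r = 24.1 − 23.1 = 1
x=37: ŷ = 15 + 0.3·37 = 26.1; r = 24.1 − 26.1 = -2
x=43: ŷ = 15 + 0.3·43 = 27.9; r = 27.4 − 27.9 = -0.5
x=67: ŷ = 15 + 0.3·67 = 35.1; r = 36.1 − 35.1 = 1
x=74: ŷ = 15 + 0.3·74 = 37.2; r = 38.7 − 37.2 = 1.5
x=99: ŷ = 15 + 0.3·99 = 44.7; r = 42.2 − 44.7 = -2.5
x=112: ŷ = 15 + 0.3·112 = 48.6; r = 50.1 − 48.6 = 1.5
x=127: ŷ = 15 + 0.3·127 = 53.1; r = 52.1 − 53.1 = -1
x=129: ŷ = 15 + 0.3·129 = 53.7; r = 55.7 − 53.7 = 2
x=161: ŷ = 15 + 0.3·161 = 63.3; r = 62.3 − 63.3 = -1
SSE = 1 + 4 + 0.25 + 1 + 2.25 + 6.25 + 2.25 + 1 + 4 + 1 = 23

SSE = 23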